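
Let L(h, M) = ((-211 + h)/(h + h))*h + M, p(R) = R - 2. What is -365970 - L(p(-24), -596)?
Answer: -730511/2 ≈ -3.6526e+5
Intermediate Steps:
p(R) = -2 + R
L(h, M) = -211/2 + M + h/2 (L(h, M) = ((-211 + h)/((2*h)))*h + M = ((-211 + h)*(1/(2*h)))*h + M = ((-211 + h)/(2*h))*h + M = (-211/2 + h/2) + M = -211/2 + M + h/2)
-365970 - L(p(-24), -596) = -365970 - (-211/2 - 596 + (-2 - 24)/2) = -365970 - (-211/2 - 596 + (½)*(-26)) = -365970 - (-211/2 - 596 - 13) = -365970 - 1*(-1429/2) = -365970 + 1429/2 = -730511/2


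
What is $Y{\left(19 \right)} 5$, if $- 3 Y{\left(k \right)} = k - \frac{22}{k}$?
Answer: $- \frac{565}{19} \approx -29.737$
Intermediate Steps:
$Y{\left(k \right)} = - \frac{k}{3} + \frac{22}{3 k}$ ($Y{\left(k \right)} = - \frac{k - \frac{22}{k}}{3} = - \frac{k}{3} + \frac{22}{3 k}$)
$Y{\left(19 \right)} 5 = \frac{22 - 19^{2}}{3 \cdot 19} \cdot 5 = \frac{1}{3} \cdot \frac{1}{19} \left(22 - 361\right) 5 = \frac{1}{3} \cdot \frac{1}{19} \left(-339\right) 5 = \left(- \frac{113}{19}\right) 5 = - \frac{565}{19}$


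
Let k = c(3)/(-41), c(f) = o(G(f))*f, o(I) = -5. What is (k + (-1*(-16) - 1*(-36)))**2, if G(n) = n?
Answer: 4609609/1681 ≈ 2742.2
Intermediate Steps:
c(f) = -5*f
k = 15/41 (k = -5*3/(-41) = -15*(-1/41) = 15/41 ≈ 0.36585)
(k + (-1*(-16) - 1*(-36)))**2 = (15/41 + (-1*(-16) - 1*(-36)))**2 = (15/41 + (16 + 36))**2 = (15/41 + 52)**2 = (2147/41)**2 = 4609609/1681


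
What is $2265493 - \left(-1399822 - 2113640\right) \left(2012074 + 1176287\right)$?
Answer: $11202187481275$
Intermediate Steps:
$2265493 - \left(-1399822 - 2113640\right) \left(2012074 + 1176287\right) = 2265493 - \left(-3513462\right) 3188361 = 2265493 - -11202185215782 = 2265493 + 11202185215782 = 11202187481275$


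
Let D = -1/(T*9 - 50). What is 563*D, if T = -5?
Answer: 563/95 ≈ 5.9263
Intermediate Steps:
D = 1/95 (D = -1/(-5*9 - 50) = -1/(-45 - 50) = -1/(-95) = -1*(-1/95) = 1/95 ≈ 0.010526)
563*D = 563*(1/95) = 563/95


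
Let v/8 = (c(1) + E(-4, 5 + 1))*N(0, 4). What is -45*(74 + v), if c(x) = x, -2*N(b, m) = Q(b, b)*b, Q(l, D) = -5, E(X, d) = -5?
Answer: -3330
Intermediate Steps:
N(b, m) = 5*b/2 (N(b, m) = -(-5)*b/2 = 5*b/2)
v = 0 (v = 8*((1 - 5)*((5/2)*0)) = 8*(-4*0) = 8*0 = 0)
-45*(74 + v) = -45*(74 + 0) = -45*74 = -3330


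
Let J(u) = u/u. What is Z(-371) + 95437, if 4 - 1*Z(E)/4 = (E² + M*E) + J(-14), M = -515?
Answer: -1219375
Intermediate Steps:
J(u) = 1
Z(E) = 12 - 4*E² + 2060*E (Z(E) = 16 - 4*((E² - 515*E) + 1) = 16 - 4*(1 + E² - 515*E) = 16 + (-4 - 4*E² + 2060*E) = 12 - 4*E² + 2060*E)
Z(-371) + 95437 = (12 - 4*(-371)² + 2060*(-371)) + 95437 = (12 - 4*137641 - 764260) + 95437 = (12 - 550564 - 764260) + 95437 = -1314812 + 95437 = -1219375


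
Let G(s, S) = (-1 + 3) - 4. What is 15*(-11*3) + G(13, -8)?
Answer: -497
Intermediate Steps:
G(s, S) = -2 (G(s, S) = 2 - 4 = -2)
15*(-11*3) + G(13, -8) = 15*(-11*3) - 2 = 15*(-33) - 2 = -495 - 2 = -497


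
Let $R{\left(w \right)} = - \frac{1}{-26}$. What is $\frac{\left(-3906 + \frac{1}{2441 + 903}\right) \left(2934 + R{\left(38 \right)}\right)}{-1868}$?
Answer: $\frac{4767506995}{777088} \approx 6135.1$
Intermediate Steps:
$R{\left(w \right)} = \frac{1}{26}$ ($R{\left(w \right)} = \left(-1\right) \left(- \frac{1}{26}\right) = \frac{1}{26}$)
$\frac{\left(-3906 + \frac{1}{2441 + 903}\right) \left(2934 + R{\left(38 \right)}\right)}{-1868} = \frac{\left(-3906 + \frac{1}{2441 + 903}\right) \left(2934 + \frac{1}{26}\right)}{-1868} = \left(-3906 + \frac{1}{3344}\right) \frac{76285}{26} \left(- \frac{1}{1868}\right) = \left(- \frac{13061663}{3344}\right) \frac{76285}{26} \left(- \frac{1}{1868}\right) = \left(- \frac{4767506995}{416}\right) \left(- \frac{1}{1868}\right) = \frac{4767506995}{777088}$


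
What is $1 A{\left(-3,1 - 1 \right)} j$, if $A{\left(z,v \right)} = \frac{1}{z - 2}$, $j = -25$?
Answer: $5$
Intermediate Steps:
$A{\left(z,v \right)} = \frac{1}{-2 + z}$
$1 A{\left(-3,1 - 1 \right)} j = 1 \frac{1}{-2 - 3} \left(-25\right) = 1 \frac{1}{-5} \left(-25\right) = 1 \left(- \frac{1}{5}\right) \left(-25\right) = \left(- \frac{1}{5}\right) \left(-25\right) = 5$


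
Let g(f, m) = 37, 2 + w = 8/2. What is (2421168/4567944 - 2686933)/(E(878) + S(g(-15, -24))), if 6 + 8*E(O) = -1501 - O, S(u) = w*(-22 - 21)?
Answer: 4091252351528/584887163 ≈ 6994.9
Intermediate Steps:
w = 2 (w = -2 + 8/2 = -2 + 8*(1/2) = -2 + 4 = 2)
S(u) = -86 (S(u) = 2*(-22 - 21) = 2*(-43) = -86)
E(O) = -1507/8 - O/8 (E(O) = -3/4 + (-1501 - O)/8 = -3/4 + (-1501/8 - O/8) = -1507/8 - O/8)
(2421168/4567944 - 2686933)/(E(878) + S(g(-15, -24))) = (2421168/4567944 - 2686933)/((-1507/8 - 1/8*878) - 86) = (2421168*(1/4567944) - 2686933)/((-1507/8 - 439/4) - 86) = (100882/190331 - 2686933)/(-2385/8 - 86) = -511406543941/(190331*(-3073/8)) = -511406543941/190331*(-8/3073) = 4091252351528/584887163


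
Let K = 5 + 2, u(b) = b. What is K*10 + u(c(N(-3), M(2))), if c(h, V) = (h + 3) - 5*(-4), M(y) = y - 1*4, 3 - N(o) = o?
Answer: 99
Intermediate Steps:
N(o) = 3 - o
M(y) = -4 + y (M(y) = y - 4 = -4 + y)
c(h, V) = 23 + h (c(h, V) = (3 + h) + 20 = 23 + h)
K = 7
K*10 + u(c(N(-3), M(2))) = 7*10 + (23 + (3 - 1*(-3))) = 70 + (23 + (3 + 3)) = 70 + (23 + 6) = 70 + 29 = 99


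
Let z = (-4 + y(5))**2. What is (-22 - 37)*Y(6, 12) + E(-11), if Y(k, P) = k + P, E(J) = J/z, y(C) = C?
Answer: -1073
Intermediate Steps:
z = 1 (z = (-4 + 5)**2 = 1**2 = 1)
E(J) = J (E(J) = J/1 = J*1 = J)
Y(k, P) = P + k
(-22 - 37)*Y(6, 12) + E(-11) = (-22 - 37)*(12 + 6) - 11 = -59*18 - 11 = -1062 - 11 = -1073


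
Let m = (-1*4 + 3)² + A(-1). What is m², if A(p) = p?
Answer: 0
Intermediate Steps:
m = 0 (m = (-1*4 + 3)² - 1 = (-4 + 3)² - 1 = (-1)² - 1 = 1 - 1 = 0)
m² = 0² = 0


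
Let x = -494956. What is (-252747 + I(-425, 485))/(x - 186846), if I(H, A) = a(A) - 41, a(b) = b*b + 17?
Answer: 8773/340901 ≈ 0.025735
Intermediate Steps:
a(b) = 17 + b**2 (a(b) = b**2 + 17 = 17 + b**2)
I(H, A) = -24 + A**2 (I(H, A) = (17 + A**2) - 41 = -24 + A**2)
(-252747 + I(-425, 485))/(x - 186846) = (-252747 + (-24 + 485**2))/(-494956 - 186846) = (-252747 + (-24 + 235225))/(-681802) = (-252747 + 235201)*(-1/681802) = -17546*(-1/681802) = 8773/340901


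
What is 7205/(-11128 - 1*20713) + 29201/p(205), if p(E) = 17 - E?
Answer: -931143581/5986108 ≈ -155.55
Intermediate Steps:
7205/(-11128 - 1*20713) + 29201/p(205) = 7205/(-11128 - 1*20713) + 29201/(17 - 1*205) = 7205/(-11128 - 20713) + 29201/(17 - 205) = 7205/(-31841) + 29201/(-188) = 7205*(-1/31841) + 29201*(-1/188) = -7205/31841 - 29201/188 = -931143581/5986108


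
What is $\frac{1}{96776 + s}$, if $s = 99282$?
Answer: $\frac{1}{196058} \approx 5.1005 \cdot 10^{-6}$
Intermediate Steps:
$\frac{1}{96776 + s} = \frac{1}{96776 + 99282} = \frac{1}{196058}$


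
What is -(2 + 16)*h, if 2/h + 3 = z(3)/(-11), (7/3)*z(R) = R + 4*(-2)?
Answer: 77/6 ≈ 12.833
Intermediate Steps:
z(R) = -24/7 + 3*R/7 (z(R) = 3*(R + 4*(-2))/7 = 3*(R - 8)/7 = 3*(-8 + R)/7 = -24/7 + 3*R/7)
h = -77/108 (h = 2/(-3 + (-24/7 + (3/7)*3)/(-11)) = 2/(-3 + (-24/7 + 9/7)*(-1/11)) = 2/(-3 - 15/7*(-1/11)) = 2/(-3 + 15/77) = 2/(-216/77) = 2*(-77/216) = -77/108 ≈ -0.71296)
-(2 + 16)*h = -(2 + 16)*(-77)/108 = -18*(-77)/108 = -1*(-77/6) = 77/6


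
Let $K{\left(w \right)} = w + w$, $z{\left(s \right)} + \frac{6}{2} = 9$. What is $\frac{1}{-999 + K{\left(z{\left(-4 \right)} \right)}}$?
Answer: $- \frac{1}{987} \approx -0.0010132$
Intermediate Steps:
$z{\left(s \right)} = 6$ ($z{\left(s \right)} = -3 + 9 = 6$)
$K{\left(w \right)} = 2 w$
$\frac{1}{-999 + K{\left(z{\left(-4 \right)} \right)}} = \frac{1}{-999 + 2 \cdot 6} = \frac{1}{-999 + 12} = \frac{1}{-987} = - \frac{1}{987}$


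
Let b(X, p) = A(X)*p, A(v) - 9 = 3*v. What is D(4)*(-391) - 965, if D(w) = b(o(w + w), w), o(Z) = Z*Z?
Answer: -315329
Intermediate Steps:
A(v) = 9 + 3*v
o(Z) = Z**2
b(X, p) = p*(9 + 3*X) (b(X, p) = (9 + 3*X)*p = p*(9 + 3*X))
D(w) = 3*w*(3 + 4*w**2) (D(w) = 3*w*(3 + (w + w)**2) = 3*w*(3 + (2*w)**2) = 3*w*(3 + 4*w**2))
D(4)*(-391) - 965 = (9*4 + 12*4**3)*(-391) - 965 = (36 + 12*64)*(-391) - 965 = (36 + 768)*(-391) - 965 = 804*(-391) - 965 = -314364 - 965 = -315329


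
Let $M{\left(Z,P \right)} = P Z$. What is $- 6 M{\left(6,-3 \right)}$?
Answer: $108$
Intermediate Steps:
$- 6 M{\left(6,-3 \right)} = - 6 \left(\left(-3\right) 6\right) = \left(-6\right) \left(-18\right) = 108$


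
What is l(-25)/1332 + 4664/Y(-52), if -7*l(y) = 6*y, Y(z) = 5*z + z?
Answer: -301669/20202 ≈ -14.933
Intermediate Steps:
Y(z) = 6*z
l(y) = -6*y/7
l(-25)/1332 + 4664/Y(-52) = -6/7*(-25)/1332 + 4664/((6*(-52))) = (150/7)*(1/1332) + 4664/(-312) = 25/1554 + 4664*(-1/312) = 25/1554 - 583/39 = -301669/20202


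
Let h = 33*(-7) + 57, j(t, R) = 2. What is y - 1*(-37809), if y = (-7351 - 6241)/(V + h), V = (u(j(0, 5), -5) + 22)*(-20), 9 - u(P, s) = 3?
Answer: 13882699/367 ≈ 37828.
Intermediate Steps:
h = -174 (h = -231 + 57 = -174)
u(P, s) = 6 (u(P, s) = 9 - 1*3 = 9 - 3 = 6)
V = -560 (V = (6 + 22)*(-20) = 28*(-20) = -560)
y = 6796/367 (y = (-7351 - 6241)/(-560 - 174) = -13592/(-734) = -13592*(-1/734) = 6796/367 ≈ 18.518)
y - 1*(-37809) = 6796/367 - 1*(-37809) = 6796/367 + 37809 = 13882699/367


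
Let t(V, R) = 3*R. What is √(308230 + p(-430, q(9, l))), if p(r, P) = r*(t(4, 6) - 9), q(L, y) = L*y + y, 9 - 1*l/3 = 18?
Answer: 2*√76090 ≈ 551.69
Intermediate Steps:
l = -27 (l = 27 - 3*18 = 27 - 54 = -27)
q(L, y) = y + L*y
p(r, P) = 9*r (p(r, P) = r*(3*6 - 9) = r*(18 - 9) = r*9 = 9*r)
√(308230 + p(-430, q(9, l))) = √(308230 + 9*(-430)) = √(308230 - 3870) = √304360 = 2*√76090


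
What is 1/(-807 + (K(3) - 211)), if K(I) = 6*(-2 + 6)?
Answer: -1/994 ≈ -0.0010060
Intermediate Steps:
K(I) = 24 (K(I) = 6*4 = 24)
1/(-807 + (K(3) - 211)) = 1/(-807 + (24 - 211)) = 1/(-807 - 187) = 1/(-994) = -1/994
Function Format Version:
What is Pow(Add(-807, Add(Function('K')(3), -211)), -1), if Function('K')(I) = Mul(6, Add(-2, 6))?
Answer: Rational(-1, 994) ≈ -0.0010060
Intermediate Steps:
Function('K')(I) = 24 (Function('K')(I) = Mul(6, 4) = 24)
Pow(Add(-807, Add(Function('K')(3), -211)), -1) = Pow(Add(-807, Add(24, -211)), -1) = Pow(Add(-807, -187), -1) = Pow(-994, -1) = Rational(-1, 994)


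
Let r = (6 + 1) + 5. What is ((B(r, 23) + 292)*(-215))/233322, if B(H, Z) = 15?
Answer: -66005/233322 ≈ -0.28289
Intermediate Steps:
r = 12 (r = 7 + 5 = 12)
((B(r, 23) + 292)*(-215))/233322 = ((15 + 292)*(-215))/233322 = (307*(-215))*(1/233322) = -66005*1/233322 = -66005/233322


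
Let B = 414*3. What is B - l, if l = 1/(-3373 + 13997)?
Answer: 13195007/10624 ≈ 1242.0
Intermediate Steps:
l = 1/10624 ≈ 9.4126e-5
B = 1242
B - l = 1242 - 1*1/10624 = 1242 - 1/10624 = 13195007/10624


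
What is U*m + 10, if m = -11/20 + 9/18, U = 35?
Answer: 33/4 ≈ 8.2500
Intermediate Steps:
m = -1/20 (m = -11*1/20 + 9*(1/18) = -11/20 + 1/2 = -1/20 ≈ -0.050000)
U*m + 10 = 35*(-1/20) + 10 = -7/4 + 10 = 33/4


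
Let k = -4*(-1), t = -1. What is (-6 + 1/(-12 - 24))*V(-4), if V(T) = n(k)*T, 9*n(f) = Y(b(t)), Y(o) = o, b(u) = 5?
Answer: 1085/81 ≈ 13.395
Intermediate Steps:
k = 4
n(f) = 5/9 (n(f) = (⅑)*5 = 5/9)
V(T) = 5*T/9
(-6 + 1/(-12 - 24))*V(-4) = (-6 + 1/(-12 - 24))*((5/9)*(-4)) = (-6 + 1/(-36))*(-20/9) = (-6 - 1/36)*(-20/9) = -217/36*(-20/9) = 1085/81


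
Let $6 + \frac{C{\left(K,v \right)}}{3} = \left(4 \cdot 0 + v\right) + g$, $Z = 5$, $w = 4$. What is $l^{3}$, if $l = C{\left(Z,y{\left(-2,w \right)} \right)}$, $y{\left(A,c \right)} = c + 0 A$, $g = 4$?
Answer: $216$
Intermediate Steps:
$y{\left(A,c \right)} = c$ ($y{\left(A,c \right)} = c + 0 = c$)
$C{\left(K,v \right)} = -6 + 3 v$ ($C{\left(K,v \right)} = -18 + 3 \left(\left(4 \cdot 0 + v\right) + 4\right) = -18 + 3 \left(\left(0 + v\right) + 4\right) = -18 + 3 \left(v + 4\right) = -18 + 3 \left(4 + v\right) = -18 + \left(12 + 3 v\right) = -6 + 3 v$)
$l = 6$ ($l = -6 + 3 \cdot 4 = -6 + 12 = 6$)
$l^{3} = 6^{3} = 216$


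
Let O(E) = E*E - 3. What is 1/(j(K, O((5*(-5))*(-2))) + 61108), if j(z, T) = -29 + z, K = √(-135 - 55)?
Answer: 61079/3730644431 - I*√190/3730644431 ≈ 1.6372e-5 - 3.6948e-9*I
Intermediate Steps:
O(E) = -3 + E² (O(E) = E² - 3 = -3 + E²)
K = I*√190 (K = √(-190) = I*√190 ≈ 13.784*I)
1/(j(K, O((5*(-5))*(-2))) + 61108) = 1/((-29 + I*√190) + 61108) = 1/(61079 + I*√190)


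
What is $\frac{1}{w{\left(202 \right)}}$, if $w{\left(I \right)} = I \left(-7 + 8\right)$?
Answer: $\frac{1}{202} \approx 0.0049505$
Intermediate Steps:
$w{\left(I \right)} = I$ ($w{\left(I \right)} = I 1 = I$)
$\frac{1}{w{\left(202 \right)}} = \frac{1}{202}$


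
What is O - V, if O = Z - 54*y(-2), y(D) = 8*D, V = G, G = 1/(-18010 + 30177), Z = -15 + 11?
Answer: 10463619/12167 ≈ 860.00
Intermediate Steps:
Z = -4
G = 1/12167 ≈ 8.2190e-5
V = 1/12167 ≈ 8.2190e-5
O = 860 (O = -4 - 432*(-2) = -4 - 54*(-16) = -4 + 864 = 860)
O - V = 860 - 1*1/12167 = 860 - 1/12167 = 10463619/12167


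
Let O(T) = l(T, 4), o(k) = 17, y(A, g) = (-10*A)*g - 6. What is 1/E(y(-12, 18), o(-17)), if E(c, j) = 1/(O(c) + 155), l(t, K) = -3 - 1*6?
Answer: 146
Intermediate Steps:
y(A, g) = -6 - 10*A*g (y(A, g) = -10*A*g - 6 = -6 - 10*A*g)
l(t, K) = -9 (l(t, K) = -3 - 6 = -9)
O(T) = -9
E(c, j) = 1/146 (E(c, j) = 1/(-9 + 155) = 1/146)
1/E(y(-12, 18), o(-17)) = 1/(1/146) = 146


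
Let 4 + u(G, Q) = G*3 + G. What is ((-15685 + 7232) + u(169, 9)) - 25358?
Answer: -33139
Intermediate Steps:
u(G, Q) = -4 + 4*G (u(G, Q) = -4 + (G*3 + G) = -4 + (3*G + G) = -4 + 4*G)
((-15685 + 7232) + u(169, 9)) - 25358 = ((-15685 + 7232) + (-4 + 4*169)) - 25358 = (-8453 + (-4 + 676)) - 25358 = (-8453 + 672) - 25358 = -7781 - 25358 = -33139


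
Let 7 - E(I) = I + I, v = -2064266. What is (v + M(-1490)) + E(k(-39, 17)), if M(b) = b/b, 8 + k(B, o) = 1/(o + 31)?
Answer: -49541809/24 ≈ -2.0642e+6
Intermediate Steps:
k(B, o) = -8 + 1/(31 + o) (k(B, o) = -8 + 1/(o + 31) = -8 + 1/(31 + o))
M(b) = 1
E(I) = 7 - 2*I (E(I) = 7 - (I + I) = 7 - 2*I)
(v + M(-1490)) + E(k(-39, 17)) = (-2064266 + 1) + (7 - 2*(-247 - 8*17)/(31 + 17)) = -2064265 + (7 - 2*(-247 - 136)/48) = -2064265 + (7 - (-383)/24) = -2064265 + (7 - 2*(-383/48)) = -2064265 + (7 + 383/24) = -2064265 + 551/24 = -49541809/24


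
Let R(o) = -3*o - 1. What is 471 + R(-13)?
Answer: 509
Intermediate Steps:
R(o) = -1 - 3*o
471 + R(-13) = 471 + (-1 - 3*(-13)) = 471 + (-1 + 39) = 471 + 38 = 509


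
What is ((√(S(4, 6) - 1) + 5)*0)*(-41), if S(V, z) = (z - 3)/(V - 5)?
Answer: 0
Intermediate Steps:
S(V, z) = (-3 + z)/(-5 + V)
((√(S(4, 6) - 1) + 5)*0)*(-41) = ((√((-3 + 6)/(-5 + 4) - 1) + 5)*0)*(-41) = ((√(3/(-1) - 1) + 5)*0)*(-41) = ((√(-1*3 - 1) + 5)*0)*(-41) = ((√(-3 - 1) + 5)*0)*(-41) = ((√(-4) + 5)*0)*(-41) = ((2*I + 5)*0)*(-41) = ((5 + 2*I)*0)*(-41) = 0*(-41) = 0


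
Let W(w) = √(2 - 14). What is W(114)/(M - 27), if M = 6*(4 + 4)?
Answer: 2*I*√3/21 ≈ 0.16496*I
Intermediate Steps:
W(w) = 2*I*√3 (W(w) = √(-12) = 2*I*√3)
M = 48 (M = 6*8 = 48)
W(114)/(M - 27) = (2*I*√3)/(48 - 27) = (2*I*√3)/21 = 2*I*√3/21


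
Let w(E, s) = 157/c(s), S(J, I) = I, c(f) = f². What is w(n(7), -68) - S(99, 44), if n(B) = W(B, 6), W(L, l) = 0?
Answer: -203299/4624 ≈ -43.966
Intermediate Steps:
n(B) = 0
w(E, s) = 157/s² (w(E, s) = 157/(s²) = 157/s²)
w(n(7), -68) - S(99, 44) = 157/(-68)² - 1*44 = 157*(1/4624) - 44 = 157/4624 - 44 = -203299/4624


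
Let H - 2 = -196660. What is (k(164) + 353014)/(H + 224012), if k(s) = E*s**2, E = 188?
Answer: 901577/4559 ≈ 197.76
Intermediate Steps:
H = -196658 (H = 2 - 196660 = -196658)
k(s) = 188*s**2
(k(164) + 353014)/(H + 224012) = (188*164**2 + 353014)/(-196658 + 224012) = (188*26896 + 353014)/27354 = (5056448 + 353014)*(1/27354) = 5409462*(1/27354) = 901577/4559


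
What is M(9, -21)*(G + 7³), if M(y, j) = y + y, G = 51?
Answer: 7092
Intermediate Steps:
M(y, j) = 2*y
M(9, -21)*(G + 7³) = (2*9)*(51 + 7³) = 18*(51 + 343) = 18*394 = 7092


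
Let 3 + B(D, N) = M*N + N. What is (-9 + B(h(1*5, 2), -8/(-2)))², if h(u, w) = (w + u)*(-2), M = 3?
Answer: 16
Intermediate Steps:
h(u, w) = -2*u - 2*w (h(u, w) = (u + w)*(-2) = -2*u - 2*w)
B(D, N) = -3 + 4*N (B(D, N) = -3 + (3*N + N) = -3 + 4*N)
(-9 + B(h(1*5, 2), -8/(-2)))² = (-9 + (-3 + 4*(-8/(-2))))² = (-9 + (-3 + 4*(-8*(-½))))² = (-9 + (-3 + 4*4))² = (-9 + (-3 + 16))² = (-9 + 13)² = 4² = 16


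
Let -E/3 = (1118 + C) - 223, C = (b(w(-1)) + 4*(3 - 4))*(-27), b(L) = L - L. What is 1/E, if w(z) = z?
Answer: -1/3009 ≈ -0.00033234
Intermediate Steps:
b(L) = 0
C = 108 (C = (0 + 4*(3 - 4))*(-27) = (0 + 4*(-1))*(-27) = (0 - 4)*(-27) = -4*(-27) = 108)
E = -3009 (E = -3*((1118 + 108) - 223) = -3*(1226 - 223) = -3*1003 = -3009)
1/E = 1/(-3009) = -1/3009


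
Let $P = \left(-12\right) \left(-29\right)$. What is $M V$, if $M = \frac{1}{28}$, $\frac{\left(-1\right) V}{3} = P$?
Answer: $- \frac{261}{7} \approx -37.286$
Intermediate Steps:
$P = 348$
$V = -1044$ ($V = \left(-3\right) 348 = -1044$)
$M = \frac{1}{28} \approx 0.035714$
$M V = \frac{1}{28} \left(-1044\right) = - \frac{261}{7}$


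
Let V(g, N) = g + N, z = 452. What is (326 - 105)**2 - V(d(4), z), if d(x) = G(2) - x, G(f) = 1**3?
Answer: 48392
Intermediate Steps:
G(f) = 1
d(x) = 1 - x
V(g, N) = N + g
(326 - 105)**2 - V(d(4), z) = (326 - 105)**2 - (452 + (1 - 1*4)) = 221**2 - (452 + (1 - 4)) = 48841 - (452 - 3) = 48841 - 1*449 = 48841 - 449 = 48392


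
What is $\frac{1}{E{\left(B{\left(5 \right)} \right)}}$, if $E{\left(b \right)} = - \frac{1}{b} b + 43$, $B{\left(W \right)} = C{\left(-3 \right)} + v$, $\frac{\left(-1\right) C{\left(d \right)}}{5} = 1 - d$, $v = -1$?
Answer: $\frac{1}{42} \approx 0.02381$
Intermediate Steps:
$C{\left(d \right)} = -5 + 5 d$ ($C{\left(d \right)} = - 5 \left(1 - d\right) = -5 + 5 d$)
$B{\left(W \right)} = -21$ ($B{\left(W \right)} = \left(-5 + 5 \left(-3\right)\right) - 1 = \left(-5 - 15\right) - 1 = -20 - 1 = -21$)
$E{\left(b \right)} = 42$ ($E{\left(b \right)} = -1 + 43 = 42$)
$\frac{1}{E{\left(B{\left(5 \right)} \right)}} = \frac{1}{42}$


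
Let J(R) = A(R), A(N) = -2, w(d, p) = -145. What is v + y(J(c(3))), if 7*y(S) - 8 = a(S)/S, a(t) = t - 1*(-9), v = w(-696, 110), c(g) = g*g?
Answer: -2021/14 ≈ -144.36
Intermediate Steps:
c(g) = g²
J(R) = -2
v = -145
a(t) = 9 + t (a(t) = t + 9 = 9 + t)
y(S) = 8/7 + (9 + S)/(7*S) (y(S) = 8/7 + ((9 + S)/S)/7 = 8/7 + (9 + S)/(7*S))
v + y(J(c(3))) = -145 + (9/7)*(1 - 2)/(-2) = -145 + (9/7)*(-½)*(-1) = -145 + 9/14 = -2021/14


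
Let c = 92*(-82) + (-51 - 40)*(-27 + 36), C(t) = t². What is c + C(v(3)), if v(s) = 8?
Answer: -8299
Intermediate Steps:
c = -8363 (c = -7544 - 91*9 = -7544 - 819 = -8363)
c + C(v(3)) = -8363 + 8² = -8363 + 64 = -8299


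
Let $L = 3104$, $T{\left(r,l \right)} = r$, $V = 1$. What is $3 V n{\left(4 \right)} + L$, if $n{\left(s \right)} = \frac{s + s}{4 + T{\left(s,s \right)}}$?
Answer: $3107$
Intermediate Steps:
$n{\left(s \right)} = \frac{2 s}{4 + s}$ ($n{\left(s \right)} = \frac{s + s}{4 + s} = \frac{2 s}{4 + s}$)
$3 V n{\left(4 \right)} + L = 3 \cdot 1 \cdot 2 \cdot 4 \frac{1}{4 + 4} + 3104 = 3 \cdot 2 \cdot 4 \cdot \frac{1}{8} + 3104 = 3 \cdot 1 + 3104 = 3 + 3104 = 3107$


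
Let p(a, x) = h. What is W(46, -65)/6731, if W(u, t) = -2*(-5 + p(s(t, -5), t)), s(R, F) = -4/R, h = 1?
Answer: 8/6731 ≈ 0.0011885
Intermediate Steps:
p(a, x) = 1
W(u, t) = 8 (W(u, t) = -2*(-5 + 1) = -2*(-4) = 8)
W(46, -65)/6731 = 8/6731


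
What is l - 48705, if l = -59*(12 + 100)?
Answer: -55313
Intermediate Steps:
l = -6608 (l = -59*112 = -6608)
l - 48705 = -6608 - 48705 = -55313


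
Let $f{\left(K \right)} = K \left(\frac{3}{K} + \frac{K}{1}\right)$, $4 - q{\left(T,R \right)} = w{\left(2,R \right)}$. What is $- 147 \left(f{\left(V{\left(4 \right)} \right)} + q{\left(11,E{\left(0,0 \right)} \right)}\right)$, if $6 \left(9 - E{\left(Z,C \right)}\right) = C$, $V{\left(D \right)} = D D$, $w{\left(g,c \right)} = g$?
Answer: $-38367$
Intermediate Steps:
$V{\left(D \right)} = D^{2}$
$E{\left(Z,C \right)} = 9 - \frac{C}{6}$
$q{\left(T,R \right)} = 2$ ($q{\left(T,R \right)} = 4 - 2 = 2$)
$f{\left(K \right)} = K \left(K + \frac{3}{K}\right)$ ($f{\left(K \right)} = K \left(\frac{3}{K} + K 1\right) = K \left(\frac{3}{K} + K\right) = K \left(K + \frac{3}{K}\right)$)
$- 147 \left(f{\left(V{\left(4 \right)} \right)} + q{\left(11,E{\left(0,0 \right)} \right)}\right) = - 147 \left(\left(3 + \left(4^{2}\right)^{2}\right) + 2\right) = - 147 \left(\left(3 + 16^{2}\right) + 2\right) = - 147 \left(\left(3 + 256\right) + 2\right) = - 147 \left(259 + 2\right) = \left(-147\right) 261 = -38367$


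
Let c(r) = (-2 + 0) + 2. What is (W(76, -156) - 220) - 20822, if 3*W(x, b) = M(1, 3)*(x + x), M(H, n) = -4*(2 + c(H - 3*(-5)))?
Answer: -64342/3 ≈ -21447.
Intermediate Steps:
c(r) = 0 (c(r) = -2 + 2 = 0)
M(H, n) = -8 (M(H, n) = -4*(2 + 0) = -4*2 = -8)
W(x, b) = -16*x/3 (W(x, b) = (-8*(x + x))/3 = (-16*x)/3 = -16*x/3)
(W(76, -156) - 220) - 20822 = (-16/3*76 - 220) - 20822 = (-1216/3 - 220) - 20822 = -1876/3 - 20822 = -64342/3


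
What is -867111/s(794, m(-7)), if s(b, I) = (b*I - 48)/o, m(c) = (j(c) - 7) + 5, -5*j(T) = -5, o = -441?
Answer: -382395951/842 ≈ -4.5415e+5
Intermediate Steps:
j(T) = 1 (j(T) = -⅕*(-5) = 1)
m(c) = -1 (m(c) = (1 - 7) + 5 = -6 + 5 = -1)
s(b, I) = 16/147 - I*b/441 (s(b, I) = (b*I - 48)/(-441) = (I*b - 48)*(-1/441) = (-48 + I*b)*(-1/441) = 16/147 - I*b/441)
-867111/s(794, m(-7)) = -867111/(16/147 - 1/441*(-1)*794) = -867111/(16/147 + 794/441) = -867111/842/441 = -867111*441/842 = -382395951/842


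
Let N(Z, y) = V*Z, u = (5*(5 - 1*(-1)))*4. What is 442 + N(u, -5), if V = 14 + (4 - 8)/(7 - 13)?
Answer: 2202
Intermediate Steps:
V = 44/3 (V = 14 - 4/(-6) = 14 - 4*(-1/6) = 14 + 2/3 = 44/3 ≈ 14.667)
u = 120 (u = (5*(5 + 1))*4 = (5*6)*4 = 30*4 = 120)
N(Z, y) = 44*Z/3
442 + N(u, -5) = 442 + (44/3)*120 = 442 + 1760 = 2202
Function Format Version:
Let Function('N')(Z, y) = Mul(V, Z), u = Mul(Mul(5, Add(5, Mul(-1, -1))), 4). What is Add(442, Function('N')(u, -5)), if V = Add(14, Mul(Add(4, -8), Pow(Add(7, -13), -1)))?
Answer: 2202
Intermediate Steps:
V = Rational(44, 3) (V = Add(14, Mul(-4, Pow(-6, -1))) = Add(14, Mul(-4, Rational(-1, 6))) = Add(14, Rational(2, 3)) = Rational(44, 3) ≈ 14.667)
u = 120 (u = Mul(Mul(5, Add(5, 1)), 4) = Mul(Mul(5, 6), 4) = Mul(30, 4) = 120)
Function('N')(Z, y) = Mul(Rational(44, 3), Z)
Add(442, Function('N')(u, -5)) = Add(442, Mul(Rational(44, 3), 120)) = Add(442, 1760) = 2202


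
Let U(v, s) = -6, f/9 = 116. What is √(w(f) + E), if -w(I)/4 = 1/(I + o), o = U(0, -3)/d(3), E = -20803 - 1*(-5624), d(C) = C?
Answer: I*√4120203981/521 ≈ 123.2*I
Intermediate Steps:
f = 1044 (f = 9*116 = 1044)
E = -15179 (E = -20803 + 5624 = -15179)
o = -2 (o = -6/3 = -6*⅓ = -2)
w(I) = -4/(-2 + I) (w(I) = -4/(I - 2) = -4/(-2 + I))
√(w(f) + E) = √(-4/(-2 + 1044) - 15179) = √(-4/1042 - 15179) = √(-4*1/1042 - 15179) = √(-2/521 - 15179) = √(-7908261/521) = I*√4120203981/521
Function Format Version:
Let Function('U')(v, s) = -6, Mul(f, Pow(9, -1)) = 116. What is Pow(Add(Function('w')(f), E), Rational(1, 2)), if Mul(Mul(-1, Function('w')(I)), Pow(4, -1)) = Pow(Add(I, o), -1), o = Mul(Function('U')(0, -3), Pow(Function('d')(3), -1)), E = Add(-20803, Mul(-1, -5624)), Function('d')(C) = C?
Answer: Mul(Rational(1, 521), I, Pow(4120203981, Rational(1, 2))) ≈ Mul(123.20, I)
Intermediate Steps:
f = 1044 (f = Mul(9, 116) = 1044)
E = -15179 (E = Add(-20803, 5624) = -15179)
o = -2 (o = Mul(-6, Pow(3, -1)) = Mul(-6, Rational(1, 3)) = -2)
Function('w')(I) = Mul(-4, Pow(Add(-2, I), -1)) (Function('w')(I) = Mul(-4, Pow(Add(I, -2), -1)) = Mul(-4, Pow(Add(-2, I), -1)))
Pow(Add(Function('w')(f), E), Rational(1, 2)) = Pow(Add(Mul(-4, Pow(Add(-2, 1044), -1)), -15179), Rational(1, 2)) = Pow(Add(Mul(-4, Pow(1042, -1)), -15179), Rational(1, 2)) = Pow(Add(Mul(-4, Rational(1, 1042)), -15179), Rational(1, 2)) = Pow(Add(Rational(-2, 521), -15179), Rational(1, 2)) = Pow(Rational(-7908261, 521), Rational(1, 2)) = Mul(Rational(1, 521), I, Pow(4120203981, Rational(1, 2)))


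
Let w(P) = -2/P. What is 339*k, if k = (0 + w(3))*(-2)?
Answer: 452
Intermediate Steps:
k = 4/3 (k = (0 - 2/3)*(-2) = (0 - 2*⅓)*(-2) = (0 - ⅔)*(-2) = -⅔*(-2) = 4/3 ≈ 1.3333)
339*k = 339*(4/3) = 452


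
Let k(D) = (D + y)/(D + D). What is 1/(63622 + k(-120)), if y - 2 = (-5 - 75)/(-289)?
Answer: 34680/2206427971 ≈ 1.5718e-5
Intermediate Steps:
y = 658/289 (y = 2 + (-5 - 75)/(-289) = 2 - 80*(-1/289) = 2 + 80/289 = 658/289 ≈ 2.2768)
k(D) = (658/289 + D)/(2*D) (k(D) = (D + 658/289)/(D + D) = (658/289 + D)/((2*D)) = (658/289 + D)*(1/(2*D)) = (658/289 + D)/(2*D))
1/(63622 + k(-120)) = 1/(63622 + (1/578)*(658 + 289*(-120))/(-120)) = 1/(63622 + (1/578)*(-1/120)*(658 - 34680)) = 1/(63622 + (1/578)*(-1/120)*(-34022)) = 1/(63622 + 17011/34680) = 1/(2206427971/34680) = 34680/2206427971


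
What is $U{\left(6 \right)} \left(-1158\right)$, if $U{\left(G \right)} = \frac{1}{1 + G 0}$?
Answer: $-1158$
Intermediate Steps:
$U{\left(G \right)} = 1$ ($U{\left(G \right)} = \frac{1}{1 + 0} = 1^{-1} = 1$)
$U{\left(6 \right)} \left(-1158\right) = 1 \left(-1158\right) = -1158$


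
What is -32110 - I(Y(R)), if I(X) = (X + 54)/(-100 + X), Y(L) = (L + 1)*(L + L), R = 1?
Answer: -1541251/48 ≈ -32109.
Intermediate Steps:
Y(L) = 2*L*(1 + L) (Y(L) = (1 + L)*(2*L) = 2*L*(1 + L))
I(X) = (54 + X)/(-100 + X)
-32110 - I(Y(R)) = -32110 - (54 + 2*1*(1 + 1))/(-100 + 2*1*(1 + 1)) = -32110 - (54 + 2*1*2)/(-100 + 2*1*2) = -32110 - (54 + 4)/(-100 + 4) = -32110 - 58/(-96) = -32110 - (-1)*58/96 = -32110 - 1*(-29/48) = -32110 + 29/48 = -1541251/48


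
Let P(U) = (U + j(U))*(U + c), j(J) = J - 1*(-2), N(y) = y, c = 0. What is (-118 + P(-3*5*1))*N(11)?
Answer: 3322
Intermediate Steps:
j(J) = 2 + J (j(J) = J + 2 = 2 + J)
P(U) = U*(2 + 2*U) (P(U) = (U + (2 + U))*(U + 0) = (2 + 2*U)*U = U*(2 + 2*U))
(-118 + P(-3*5*1))*N(11) = (-118 + 2*(-3*5*1)*(1 - 3*5*1))*11 = (-118 + 2*(-15*1)*(1 - 15*1))*11 = (-118 + 2*(-15)*(1 - 15))*11 = (-118 + 2*(-15)*(-14))*11 = (-118 + 420)*11 = 302*11 = 3322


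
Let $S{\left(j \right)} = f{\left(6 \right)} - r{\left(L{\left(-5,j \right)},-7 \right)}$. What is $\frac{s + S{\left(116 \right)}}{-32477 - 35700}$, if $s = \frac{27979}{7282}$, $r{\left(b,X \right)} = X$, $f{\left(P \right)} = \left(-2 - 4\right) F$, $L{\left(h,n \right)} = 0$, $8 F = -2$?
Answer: $- \frac{44938}{248232457} \approx -0.00018103$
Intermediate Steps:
$F = - \frac{1}{4}$ ($F = \frac{1}{8} \left(-2\right) = - \frac{1}{4} \approx -0.25$)
$f{\left(P \right)} = \frac{3}{2}$ ($f{\left(P \right)} = \left(-2 - 4\right) \left(- \frac{1}{4}\right) = \left(-6\right) \left(- \frac{1}{4}\right) = \frac{3}{2}$)
$s = \frac{27979}{7282}$ ($s = 27979 \cdot \frac{1}{7282} = \frac{27979}{7282} \approx 3.8422$)
$S{\left(j \right)} = \frac{17}{2}$ ($S{\left(j \right)} = \frac{3}{2} - -7 = \frac{3}{2} + 7 = \frac{17}{2}$)
$\frac{s + S{\left(116 \right)}}{-32477 - 35700} = \frac{\frac{27979}{7282} + \frac{17}{2}}{-32477 - 35700} = \frac{44938}{3641 \left(-68177\right)} = \frac{44938}{3641} \left(- \frac{1}{68177}\right) = - \frac{44938}{248232457}$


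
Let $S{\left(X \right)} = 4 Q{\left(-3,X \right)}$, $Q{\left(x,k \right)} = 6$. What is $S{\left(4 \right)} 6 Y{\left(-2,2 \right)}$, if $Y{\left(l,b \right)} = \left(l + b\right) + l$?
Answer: $-288$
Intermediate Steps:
$Y{\left(l,b \right)} = b + 2 l$ ($Y{\left(l,b \right)} = \left(b + l\right) + l = b + 2 l$)
$S{\left(X \right)} = 24$ ($S{\left(X \right)} = 4 \cdot 6 = 24$)
$S{\left(4 \right)} 6 Y{\left(-2,2 \right)} = 24 \cdot 6 \left(2 + 2 \left(-2\right)\right) = 144 \left(2 - 4\right) = 144 \left(-2\right) = -288$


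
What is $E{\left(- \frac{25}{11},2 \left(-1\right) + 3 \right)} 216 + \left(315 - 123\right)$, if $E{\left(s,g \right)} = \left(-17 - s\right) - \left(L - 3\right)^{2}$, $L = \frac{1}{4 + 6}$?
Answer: $- \frac{1321554}{275} \approx -4805.6$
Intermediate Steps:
$L = \frac{1}{10} \approx 0.1$
$E{\left(s,g \right)} = - \frac{2541}{100} - s$ ($E{\left(s,g \right)} = \left(-17 - s\right) - \left(\frac{1}{10} - 3\right)^{2} = \left(-17 - s\right) - \left(- \frac{29}{10}\right)^{2} = \left(-17 - s\right) - \frac{841}{100} = - \frac{2541}{100} - s$)
$E{\left(- \frac{25}{11},2 \left(-1\right) + 3 \right)} 216 + \left(315 - 123\right) = \left(- \frac{2541}{100} - - \frac{25}{11}\right) 216 + \left(315 - 123\right) = \left(- \frac{2541}{100} - \left(-25\right) \frac{1}{11}\right) 216 + 192 = \left(- \frac{2541}{100} - - \frac{25}{11}\right) 216 + 192 = \left(- \frac{2541}{100} + \frac{25}{11}\right) 216 + 192 = \left(- \frac{25451}{1100}\right) 216 + 192 = - \frac{1374354}{275} + 192 = - \frac{1321554}{275}$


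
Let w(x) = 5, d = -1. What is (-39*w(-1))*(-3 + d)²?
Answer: -3120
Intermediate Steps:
(-39*w(-1))*(-3 + d)² = (-39*5)*(-3 - 1)² = -195*(-4)² = -195*16 = -3120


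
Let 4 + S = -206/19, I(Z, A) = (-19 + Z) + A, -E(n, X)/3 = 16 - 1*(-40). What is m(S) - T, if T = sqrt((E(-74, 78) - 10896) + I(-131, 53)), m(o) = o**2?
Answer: 79524/361 - I*sqrt(11161) ≈ 220.29 - 105.65*I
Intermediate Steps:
E(n, X) = -168 (E(n, X) = -3*(16 - 1*(-40)) = -3*(16 + 40) = -3*56 = -168)
I(Z, A) = -19 + A + Z
S = -282/19 (S = -4 - 206/19 = -282/19 ≈ -14.842)
T = I*sqrt(11161) (T = sqrt((-168 - 10896) + (-19 + 53 - 131)) = sqrt(-11064 - 97) = sqrt(-11161) = I*sqrt(11161) ≈ 105.65*I)
m(S) - T = (-282/19)**2 - I*sqrt(11161) = 79524/361 - I*sqrt(11161)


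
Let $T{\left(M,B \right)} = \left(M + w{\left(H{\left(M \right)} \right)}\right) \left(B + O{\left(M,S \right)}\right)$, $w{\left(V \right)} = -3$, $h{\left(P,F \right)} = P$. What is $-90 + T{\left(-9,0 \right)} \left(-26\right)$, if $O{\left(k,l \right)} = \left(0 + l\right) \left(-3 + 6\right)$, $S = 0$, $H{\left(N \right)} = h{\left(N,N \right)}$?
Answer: $-90$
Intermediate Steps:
$H{\left(N \right)} = N$
$O{\left(k,l \right)} = 3 l$ ($O{\left(k,l \right)} = l 3 = 3 l$)
$T{\left(M,B \right)} = B \left(-3 + M\right)$ ($T{\left(M,B \right)} = \left(M - 3\right) \left(B + 3 \cdot 0\right) = \left(-3 + M\right) \left(B + 0\right) = \left(-3 + M\right) B = B \left(-3 + M\right)$)
$-90 + T{\left(-9,0 \right)} \left(-26\right) = -90 + 0 \left(-3 - 9\right) \left(-26\right) = -90 + 0 \left(-12\right) \left(-26\right) = -90 + 0 \left(-26\right) = -90 + 0 = -90$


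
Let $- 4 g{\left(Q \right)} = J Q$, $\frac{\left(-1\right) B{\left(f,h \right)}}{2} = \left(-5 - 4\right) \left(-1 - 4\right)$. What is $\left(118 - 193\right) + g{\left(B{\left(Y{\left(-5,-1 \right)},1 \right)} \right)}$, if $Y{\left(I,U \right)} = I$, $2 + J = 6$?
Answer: $15$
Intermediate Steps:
$J = 4$ ($J = -2 + 6 = 4$)
$B{\left(f,h \right)} = -90$ ($B{\left(f,h \right)} = - 2 \left(-5 - 4\right) \left(-1 - 4\right) = - 2 \left(\left(-9\right) \left(-5\right)\right) = \left(-2\right) 45 = -90$)
$g{\left(Q \right)} = - Q$ ($g{\left(Q \right)} = - \frac{4 Q}{4} = - Q$)
$\left(118 - 193\right) + g{\left(B{\left(Y{\left(-5,-1 \right)},1 \right)} \right)} = \left(118 - 193\right) - -90 = -75 + 90 = 15$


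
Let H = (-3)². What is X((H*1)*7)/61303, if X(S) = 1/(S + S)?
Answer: 1/7724178 ≈ 1.2946e-7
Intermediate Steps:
H = 9
X(S) = 1/(2*S)
X((H*1)*7)/61303 = (1/(2*(((9*1)*7))))/61303 = (1/(2*((9*7))))*(1/61303) = ((½)/63)*(1/61303) = ((½)*(1/63))*(1/61303) = (1/126)*(1/61303) = 1/7724178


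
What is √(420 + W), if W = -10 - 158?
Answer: 6*√7 ≈ 15.875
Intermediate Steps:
W = -168
√(420 + W) = √(420 - 168) = √252 = 6*√7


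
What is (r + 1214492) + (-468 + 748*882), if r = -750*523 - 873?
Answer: 1480637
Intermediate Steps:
r = -393123 (r = -392250 - 873 = -393123)
(r + 1214492) + (-468 + 748*882) = (-393123 + 1214492) + (-468 + 748*882) = 821369 + (-468 + 659736) = 821369 + 659268 = 1480637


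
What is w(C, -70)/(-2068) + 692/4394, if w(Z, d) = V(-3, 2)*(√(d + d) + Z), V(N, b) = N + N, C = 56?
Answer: 363430/1135849 + 3*I*√35/517 ≈ 0.31996 + 0.034329*I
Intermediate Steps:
V(N, b) = 2*N
w(Z, d) = -6*Z - 6*√2*√d (w(Z, d) = (2*(-3))*(√(d + d) + Z) = -6*(√(2*d) + Z) = -6*(√2*√d + Z) = -6*(Z + √2*√d) = -6*Z - 6*√2*√d)
w(C, -70)/(-2068) + 692/4394 = (-6*56 - 6*√2*√(-70))/(-2068) + 692/4394 = (-336 - 6*√2*I*√70)*(-1/2068) + 692*(1/4394) = (-336 - 12*I*√35)*(-1/2068) + 346/2197 = (84/517 + 3*I*√35/517) + 346/2197 = 363430/1135849 + 3*I*√35/517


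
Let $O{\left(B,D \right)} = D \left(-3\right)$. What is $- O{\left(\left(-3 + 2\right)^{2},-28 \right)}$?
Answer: $-84$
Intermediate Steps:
$O{\left(B,D \right)} = - 3 D$
$- O{\left(\left(-3 + 2\right)^{2},-28 \right)} = - \left(-3\right) \left(-28\right) = \left(-1\right) 84 = -84$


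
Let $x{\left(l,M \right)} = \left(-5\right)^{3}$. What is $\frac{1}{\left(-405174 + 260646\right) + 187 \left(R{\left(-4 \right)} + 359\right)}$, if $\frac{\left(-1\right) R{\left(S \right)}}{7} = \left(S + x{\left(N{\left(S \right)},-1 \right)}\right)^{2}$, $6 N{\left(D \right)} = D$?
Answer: $- \frac{1}{21860464} \approx -4.5745 \cdot 10^{-8}$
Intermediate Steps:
$N{\left(D \right)} = \frac{D}{6}$
$x{\left(l,M \right)} = -125$
$R{\left(S \right)} = - 7 \left(-125 + S\right)^{2}$ ($R{\left(S \right)} = - 7 \left(S - 125\right)^{2} = - 7 \left(-125 + S\right)^{2}$)
$\frac{1}{\left(-405174 + 260646\right) + 187 \left(R{\left(-4 \right)} + 359\right)} = \frac{1}{\left(-405174 + 260646\right) + 187 \left(- 7 \left(-125 - 4\right)^{2} + 359\right)} = \frac{1}{-144528 + 187 \left(- 7 \left(-129\right)^{2} + 359\right)} = \frac{1}{-144528 + 187 \left(\left(-7\right) 16641 + 359\right)} = \frac{1}{-144528 + 187 \left(-116487 + 359\right)} = \frac{1}{-144528 + 187 \left(-116128\right)} = \frac{1}{-144528 - 21715936} = \frac{1}{-21860464} = - \frac{1}{21860464}$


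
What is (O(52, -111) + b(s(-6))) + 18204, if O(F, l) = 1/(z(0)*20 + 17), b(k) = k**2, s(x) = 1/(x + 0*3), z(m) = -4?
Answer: 1529137/84 ≈ 18204.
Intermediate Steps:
s(x) = 1/x (s(x) = 1/(x + 0) = 1/x)
O(F, l) = -1/63 (O(F, l) = 1/(-4*20 + 17) = 1/(-80 + 17) = 1/(-63) = -1/63)
(O(52, -111) + b(s(-6))) + 18204 = (-1/63 + (1/(-6))**2) + 18204 = (-1/63 + (-1/6)**2) + 18204 = (-1/63 + 1/36) + 18204 = 1/84 + 18204 = 1529137/84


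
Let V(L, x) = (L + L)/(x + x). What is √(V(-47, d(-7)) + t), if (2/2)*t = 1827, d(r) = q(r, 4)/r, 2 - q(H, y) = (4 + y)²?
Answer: 7*√142910/62 ≈ 42.681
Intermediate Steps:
q(H, y) = 2 - (4 + y)²
d(r) = -62/r (d(r) = (2 - (4 + 4)²)/r = (2 - 1*8²)/r = (2 - 1*64)/r = (2 - 64)/r = -62/r)
V(L, x) = L/x (V(L, x) = (2*L)/((2*x)) = (2*L)*(1/(2*x)) = L/x)
t = 1827
√(V(-47, d(-7)) + t) = √(-47/((-62/(-7))) + 1827) = √(-47/((-62*(-⅐))) + 1827) = √(-47/62/7 + 1827) = √(-47*7/62 + 1827) = √(-329/62 + 1827) = √(112945/62) = 7*√142910/62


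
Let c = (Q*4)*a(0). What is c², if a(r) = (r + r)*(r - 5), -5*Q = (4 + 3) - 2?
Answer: 0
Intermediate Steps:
Q = -1 (Q = -((4 + 3) - 2)/5 = -(7 - 2)/5 = -⅕*5 = -1)
a(r) = 2*r*(-5 + r) (a(r) = (2*r)*(-5 + r) = 2*r*(-5 + r))
c = 0 (c = (-1*4)*(2*0*(-5 + 0)) = -8*0*(-5) = -4*0 = 0)
c² = 0² = 0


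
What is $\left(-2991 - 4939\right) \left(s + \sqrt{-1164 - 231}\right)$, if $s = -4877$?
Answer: $38674610 - 23790 i \sqrt{155} \approx 3.8675 \cdot 10^{7} - 2.9618 \cdot 10^{5} i$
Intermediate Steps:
$\left(-2991 - 4939\right) \left(s + \sqrt{-1164 - 231}\right) = \left(-2991 - 4939\right) \left(-4877 + \sqrt{-1164 - 231}\right) = - 7930 \left(-4877 + \sqrt{-1395}\right) = - 7930 \left(-4877 + 3 i \sqrt{155}\right) = 38674610 - 23790 i \sqrt{155}$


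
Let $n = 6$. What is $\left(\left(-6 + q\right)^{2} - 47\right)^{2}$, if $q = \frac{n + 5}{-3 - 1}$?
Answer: $\frac{223729}{256} \approx 873.94$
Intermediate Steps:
$q = - \frac{11}{4}$ ($q = \frac{6 + 5}{-3 - 1} = \frac{11}{-4} = 11 \left(- \frac{1}{4}\right) = - \frac{11}{4} \approx -2.75$)
$\left(\left(-6 + q\right)^{2} - 47\right)^{2} = \left(\left(-6 - \frac{11}{4}\right)^{2} - 47\right)^{2} = \left(\left(- \frac{35}{4}\right)^{2} - 47\right)^{2} = \left(\frac{1225}{16} - 47\right)^{2} = \left(\frac{473}{16}\right)^{2} = \frac{223729}{256}$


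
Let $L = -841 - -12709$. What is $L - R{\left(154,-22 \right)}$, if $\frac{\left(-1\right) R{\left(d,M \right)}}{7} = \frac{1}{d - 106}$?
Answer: $\frac{569671}{48} \approx 11868.0$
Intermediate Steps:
$R{\left(d,M \right)} = - \frac{7}{-106 + d}$ ($R{\left(d,M \right)} = - \frac{7}{d - 106} = - \frac{7}{-106 + d}$)
$L = 11868$ ($L = -841 + 12709 = 11868$)
$L - R{\left(154,-22 \right)} = 11868 - - \frac{7}{-106 + 154} = 11868 - - \frac{7}{48} = 11868 + \frac{7}{48} = \frac{569671}{48}$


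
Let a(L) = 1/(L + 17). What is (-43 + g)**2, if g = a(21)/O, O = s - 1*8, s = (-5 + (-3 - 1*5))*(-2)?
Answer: 865006921/467856 ≈ 1848.9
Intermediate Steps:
a(L) = 1/(17 + L)
s = 26 (s = (-5 + (-3 - 5))*(-2) = (-5 - 8)*(-2) = -13*(-2) = 26)
O = 18 (O = 26 - 1*8 = 26 - 8 = 18)
g = 1/684 (g = 1/((17 + 21)*18) = (1/18)/38 = (1/38)*(1/18) = 1/684 ≈ 0.0014620)
(-43 + g)**2 = (-43 + 1/684)**2 = (-29411/684)**2 = 865006921/467856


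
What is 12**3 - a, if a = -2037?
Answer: 3765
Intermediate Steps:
12**3 - a = 12**3 - 1*(-2037) = 1728 + 2037 = 3765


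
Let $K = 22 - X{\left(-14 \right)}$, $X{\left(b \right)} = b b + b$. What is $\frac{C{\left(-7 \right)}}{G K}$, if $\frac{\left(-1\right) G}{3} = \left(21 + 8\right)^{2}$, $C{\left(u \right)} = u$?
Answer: $- \frac{7}{403680} \approx -1.734 \cdot 10^{-5}$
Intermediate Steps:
$X{\left(b \right)} = b + b^{2}$ ($X{\left(b \right)} = b^{2} + b = b + b^{2}$)
$G = -2523$ ($G = - 3 \left(21 + 8\right)^{2} = - 3 \cdot 29^{2} = \left(-3\right) 841 = -2523$)
$K = -160$ ($K = 22 - - 14 \left(1 - 14\right) = 22 - \left(-14\right) \left(-13\right) = 22 - 182 = -160$)
$\frac{C{\left(-7 \right)}}{G K} = - \frac{7}{\left(-2523\right) \left(-160\right)} = - \frac{7}{403680}$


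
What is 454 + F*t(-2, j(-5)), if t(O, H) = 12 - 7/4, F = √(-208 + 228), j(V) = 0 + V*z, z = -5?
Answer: 454 + 41*√5/2 ≈ 499.84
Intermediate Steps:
j(V) = -5*V (j(V) = 0 + V*(-5) = 0 - 5*V = -5*V)
F = 2*√5 (F = √20 = 2*√5 ≈ 4.4721)
t(O, H) = 41/4 (t(O, H) = 12 - 7*¼ = 12 - 7/4 = 41/4)
454 + F*t(-2, j(-5)) = 454 + (2*√5)*(41/4) = 454 + 41*√5/2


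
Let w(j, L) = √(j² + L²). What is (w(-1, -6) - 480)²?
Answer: (480 - √37)² ≈ 2.2460e+5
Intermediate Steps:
w(j, L) = √(L² + j²)
(w(-1, -6) - 480)² = (√((-6)² + (-1)²) - 480)² = (√(36 + 1) - 480)² = (√37 - 480)² = (-480 + √37)²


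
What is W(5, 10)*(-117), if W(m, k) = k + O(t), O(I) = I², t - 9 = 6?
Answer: -27495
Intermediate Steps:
t = 15 (t = 9 + 6 = 15)
W(m, k) = 225 + k (W(m, k) = k + 15² = k + 225 = 225 + k)
W(5, 10)*(-117) = (225 + 10)*(-117) = 235*(-117) = -27495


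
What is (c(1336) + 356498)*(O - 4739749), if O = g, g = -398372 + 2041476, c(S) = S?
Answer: -1108084866930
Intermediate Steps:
g = 1643104
O = 1643104
(c(1336) + 356498)*(O - 4739749) = (1336 + 356498)*(1643104 - 4739749) = 357834*(-3096645) = -1108084866930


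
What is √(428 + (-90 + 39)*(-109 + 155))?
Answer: I*√1918 ≈ 43.795*I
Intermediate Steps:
√(428 + (-90 + 39)*(-109 + 155)) = √(428 - 51*46) = √(428 - 2346) = √(-1918) = I*√1918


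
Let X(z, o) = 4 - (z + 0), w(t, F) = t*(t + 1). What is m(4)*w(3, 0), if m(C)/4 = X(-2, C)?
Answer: 288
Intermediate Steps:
w(t, F) = t*(1 + t)
X(z, o) = 4 - z
m(C) = 24 (m(C) = 4*(4 - 1*(-2)) = 4*(4 + 2) = 4*6 = 24)
m(4)*w(3, 0) = 24*(3*(1 + 3)) = 24*(3*4) = 24*12 = 288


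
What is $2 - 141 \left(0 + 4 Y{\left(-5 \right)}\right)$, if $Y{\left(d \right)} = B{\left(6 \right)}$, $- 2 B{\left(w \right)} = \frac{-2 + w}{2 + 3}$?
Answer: $\frac{1138}{5} \approx 227.6$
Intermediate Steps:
$B{\left(w \right)} = \frac{1}{5} - \frac{w}{10}$ ($B{\left(w \right)} = - \frac{\left(-2 + w\right) \frac{1}{2 + 3}}{2} = - \frac{\left(-2 + w\right) \frac{1}{5}}{2} = - \frac{- \frac{2}{5} + \frac{w}{5}}{2} = \frac{1}{5} - \frac{w}{10}$)
$Y{\left(d \right)} = - \frac{2}{5}$ ($Y{\left(d \right)} = \frac{1}{5} - \frac{3}{5} = - \frac{2}{5}$)
$2 - 141 \left(0 + 4 Y{\left(-5 \right)}\right) = 2 - 141 \left(0 + 4 \left(- \frac{2}{5}\right)\right) = 2 - 141 \left(0 - \frac{8}{5}\right) = 2 - - \frac{1128}{5} = 2 + \frac{1128}{5} = \frac{1138}{5}$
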